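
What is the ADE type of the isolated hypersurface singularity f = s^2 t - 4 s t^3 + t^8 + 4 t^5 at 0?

The Hessian of f at 0 is [[0, 0], [0, 0]] with rank 0, so corank 2. A Groebner basis of the Jacobian ideal J(f) in C{s,t} is {s^4, s^3*t + s^2 - 2*s*t^2, -s^3/2 + s^2*t^2, -s*t/2 + t^3}; counting standard monomials gives mu = 9. Corank 2; j^3 = s^2*t has shape L^2 M (L != M), so D-series; mu = 9 gives D_9.

D_{9}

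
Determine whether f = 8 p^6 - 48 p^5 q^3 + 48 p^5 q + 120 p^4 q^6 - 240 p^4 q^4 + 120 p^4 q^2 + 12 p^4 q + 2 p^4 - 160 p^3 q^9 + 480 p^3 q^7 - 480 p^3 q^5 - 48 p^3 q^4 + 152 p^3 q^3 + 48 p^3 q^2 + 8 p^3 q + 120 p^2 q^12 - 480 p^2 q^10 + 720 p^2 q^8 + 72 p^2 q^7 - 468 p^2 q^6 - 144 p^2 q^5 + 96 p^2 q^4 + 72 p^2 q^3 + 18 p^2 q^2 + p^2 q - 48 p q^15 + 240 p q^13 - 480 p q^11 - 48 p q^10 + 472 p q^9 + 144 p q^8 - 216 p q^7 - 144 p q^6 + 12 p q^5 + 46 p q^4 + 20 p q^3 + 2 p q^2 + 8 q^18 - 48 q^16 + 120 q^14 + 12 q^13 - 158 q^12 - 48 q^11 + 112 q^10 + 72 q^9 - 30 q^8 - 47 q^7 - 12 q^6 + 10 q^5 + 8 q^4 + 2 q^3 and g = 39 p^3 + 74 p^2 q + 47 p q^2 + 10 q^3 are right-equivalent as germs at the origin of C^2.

Yes.

The Hessian of f at 0 has rank 0. Corank 2; j^3 = q*(p^2 + 2*p*q + 2*q^2) splits into three distinct lines over C (the quadratic factor has nonzero discriminant), so D_4. The Hessian of g at 0 has rank 0. Corank 2; j^3 = (3*p + 2*q)*(13*p^2 + 16*p*q + 5*q^2) splits into three distinct lines over C (the quadratic factor has nonzero discriminant), so D_4. Both have type D_4, hence right-equivalent.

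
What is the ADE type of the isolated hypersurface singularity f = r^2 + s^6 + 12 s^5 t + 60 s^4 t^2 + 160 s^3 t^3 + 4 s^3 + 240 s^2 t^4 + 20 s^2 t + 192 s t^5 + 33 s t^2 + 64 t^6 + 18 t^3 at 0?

The Hessian of f at 0 has rank 1. Corank 2; j^3 = (s + 2*t)*(2*s + 3*t)^2 has shape L^2 M (L != M), so D-series; mu = 7 gives D_7.

D_{7}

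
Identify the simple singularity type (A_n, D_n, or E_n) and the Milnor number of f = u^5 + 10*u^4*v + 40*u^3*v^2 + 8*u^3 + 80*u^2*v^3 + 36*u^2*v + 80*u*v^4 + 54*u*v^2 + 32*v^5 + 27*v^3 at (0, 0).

Type E_{8}, Milnor number mu = 8.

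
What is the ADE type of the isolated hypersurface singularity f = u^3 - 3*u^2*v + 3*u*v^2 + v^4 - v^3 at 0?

The Hessian of f at 0 has rank 0. Corank 2; j^3 = (u - v)^3 is a perfect cube, so E-series; the 4-jet and mu = 6 give E_6.

E_{6}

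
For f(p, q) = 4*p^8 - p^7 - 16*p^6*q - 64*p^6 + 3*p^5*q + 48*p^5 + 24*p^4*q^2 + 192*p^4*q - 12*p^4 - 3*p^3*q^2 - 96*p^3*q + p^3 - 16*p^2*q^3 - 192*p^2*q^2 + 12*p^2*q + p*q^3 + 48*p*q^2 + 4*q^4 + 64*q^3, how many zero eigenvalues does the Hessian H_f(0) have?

2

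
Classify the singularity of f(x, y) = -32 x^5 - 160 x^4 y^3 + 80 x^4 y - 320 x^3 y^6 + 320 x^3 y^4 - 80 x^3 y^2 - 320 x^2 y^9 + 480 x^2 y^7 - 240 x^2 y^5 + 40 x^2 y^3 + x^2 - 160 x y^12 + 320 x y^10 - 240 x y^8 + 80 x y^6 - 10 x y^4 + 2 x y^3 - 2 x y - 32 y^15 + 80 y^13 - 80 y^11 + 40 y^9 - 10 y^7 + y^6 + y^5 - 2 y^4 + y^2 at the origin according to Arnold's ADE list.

The Hessian of f at 0 is [[2, -2], [-2, 2]] with rank 1, so corank 1. A Groebner basis of the Jacobian ideal J(f) in C{x,y} is {x + y^3 - y, x^2 - y^2, x*y - y^2}; counting standard monomials gives mu = 4. Corank 1: A-series; mu = 4 gives A_4.

A4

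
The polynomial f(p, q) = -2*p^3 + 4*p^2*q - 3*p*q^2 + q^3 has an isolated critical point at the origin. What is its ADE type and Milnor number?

The Hessian of f at 0 has rank 0. Corank 2; j^3 = -(p - q)*(2*p^2 - 2*p*q + q^2) splits into three distinct lines over C (the quadratic factor has nonzero discriminant), so D_4.

Type D_{4}, Milnor number mu = 4.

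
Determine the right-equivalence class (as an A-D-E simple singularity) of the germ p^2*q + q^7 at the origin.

D_8

The Hessian of f at 0 has rank 0. Corank 2; j^3 = p^2*q has shape L^2 M (L != M), so D-series; mu = 8 gives D_8.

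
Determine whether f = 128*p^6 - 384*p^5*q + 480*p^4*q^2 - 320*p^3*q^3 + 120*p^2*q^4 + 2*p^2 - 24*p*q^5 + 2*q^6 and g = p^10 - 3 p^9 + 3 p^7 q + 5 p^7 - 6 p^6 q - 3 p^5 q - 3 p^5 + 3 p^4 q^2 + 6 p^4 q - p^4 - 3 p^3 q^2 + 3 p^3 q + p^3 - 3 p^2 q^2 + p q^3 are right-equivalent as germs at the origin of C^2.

No.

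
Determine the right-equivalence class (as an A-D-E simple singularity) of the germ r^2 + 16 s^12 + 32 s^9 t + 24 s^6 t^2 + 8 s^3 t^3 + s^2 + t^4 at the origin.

A3

The Hessian of f at 0 is [[2, 0, 0], [0, 0, 0], [0, 0, 2]] with rank 2, so corank 1. A Groebner basis of the Jacobian ideal J(f) in C{s,t,r} is {t^3, s, r}; counting standard monomials gives mu = 3. Corank 1: A-series; mu = 3 gives A_3.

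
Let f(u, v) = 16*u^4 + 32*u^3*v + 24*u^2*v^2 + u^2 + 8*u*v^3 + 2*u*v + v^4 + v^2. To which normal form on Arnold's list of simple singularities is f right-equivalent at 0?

The Hessian of f at 0 is [[2, 2], [2, 2]] with rank 1, so corank 1. A Groebner basis of the Jacobian ideal J(f) in C{u,v} is {v^3, u + v}; counting standard monomials gives mu = 3. Corank 1: A-series; mu = 3 gives A_3.

A3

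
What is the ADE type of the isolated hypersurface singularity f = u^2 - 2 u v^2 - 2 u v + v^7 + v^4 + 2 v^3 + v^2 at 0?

A_{6}

The Hessian of f at 0 has rank 1. Corank 1: A-series; mu = 6 gives A_6.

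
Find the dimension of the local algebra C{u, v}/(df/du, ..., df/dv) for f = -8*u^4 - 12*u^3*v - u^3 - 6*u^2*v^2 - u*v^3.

The Hessian of f at 0 has rank 0. Corank 2; j^3 = -u^3 is a perfect cube, so E-series; the 4-jet and mu = 7 give E_7.

7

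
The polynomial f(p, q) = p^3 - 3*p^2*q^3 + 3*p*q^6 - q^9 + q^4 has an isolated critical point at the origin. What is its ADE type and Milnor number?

Type E6, Milnor number mu = 6.

The Hessian of f at 0 is [[0, 0], [0, 0]] with rank 0, so corank 2. A Groebner basis of the Jacobian ideal J(f) in C{p,q} is {q^3, p^2}; counting standard monomials gives mu = 6. Corank 2; j^3 = p^3 is a perfect cube, so E-series; the 4-jet and mu = 6 give E_6.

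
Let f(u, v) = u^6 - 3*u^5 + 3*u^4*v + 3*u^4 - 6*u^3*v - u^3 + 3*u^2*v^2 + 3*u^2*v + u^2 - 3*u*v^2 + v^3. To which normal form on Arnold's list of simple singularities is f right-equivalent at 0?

The Hessian of f at 0 has rank 1. Corank 1: A-series; mu = 2 gives A_2.

A_2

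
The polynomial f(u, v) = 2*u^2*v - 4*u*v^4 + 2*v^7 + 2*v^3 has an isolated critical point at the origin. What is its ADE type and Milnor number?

Type D4, Milnor number mu = 4.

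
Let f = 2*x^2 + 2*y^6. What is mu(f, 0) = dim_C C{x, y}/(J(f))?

5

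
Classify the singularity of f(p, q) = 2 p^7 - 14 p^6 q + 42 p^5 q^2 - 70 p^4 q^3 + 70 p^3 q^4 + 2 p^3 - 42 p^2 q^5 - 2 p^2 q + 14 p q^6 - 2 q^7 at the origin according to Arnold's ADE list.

D8

The Hessian of f at 0 is [[0, 0], [0, 0]] with rank 0, so corank 2. A Groebner basis of the Jacobian ideal J(f) in C{p,q} is {p*q/7 + q^6, p*q^2, p^2 - p*q}; counting standard monomials gives mu = 8. Corank 2; j^3 = 2*p^2*(p - q) has shape L^2 M (L != M), so D-series; mu = 8 gives D_8.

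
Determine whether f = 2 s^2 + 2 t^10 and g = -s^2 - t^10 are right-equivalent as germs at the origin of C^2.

Yes.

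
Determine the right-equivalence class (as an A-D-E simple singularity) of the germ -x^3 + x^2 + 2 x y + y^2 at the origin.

The Hessian of f at 0 has rank 1. Corank 1: A-series; mu = 2 gives A_2.

A2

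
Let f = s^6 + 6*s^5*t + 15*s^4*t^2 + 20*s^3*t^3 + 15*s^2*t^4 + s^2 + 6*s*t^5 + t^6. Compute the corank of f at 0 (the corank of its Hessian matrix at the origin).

1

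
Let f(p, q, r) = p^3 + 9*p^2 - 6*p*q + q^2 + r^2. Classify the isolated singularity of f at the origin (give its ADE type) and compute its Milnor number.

The Hessian of f at 0 is [[18, -6, 0], [-6, 2, 0], [0, 0, 2]] with rank 2, so corank 1. A Groebner basis of the Jacobian ideal J(f) in C{p,q,r} is {q^2, p - q/3, r}; counting standard monomials gives mu = 2. Corank 1: A-series; mu = 2 gives A_2.

Type A2, Milnor number mu = 2.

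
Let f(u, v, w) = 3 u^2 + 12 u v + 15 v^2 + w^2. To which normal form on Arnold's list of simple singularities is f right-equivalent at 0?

The Hessian of f at 0 has rank 3. Corank 0: nondegenerate Morse point, so A_1.

A1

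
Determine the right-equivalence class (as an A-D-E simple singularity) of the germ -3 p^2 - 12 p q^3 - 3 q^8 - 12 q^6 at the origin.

The Hessian of f at 0 has rank 1. Corank 1: A-series; mu = 7 gives A_7.

A_7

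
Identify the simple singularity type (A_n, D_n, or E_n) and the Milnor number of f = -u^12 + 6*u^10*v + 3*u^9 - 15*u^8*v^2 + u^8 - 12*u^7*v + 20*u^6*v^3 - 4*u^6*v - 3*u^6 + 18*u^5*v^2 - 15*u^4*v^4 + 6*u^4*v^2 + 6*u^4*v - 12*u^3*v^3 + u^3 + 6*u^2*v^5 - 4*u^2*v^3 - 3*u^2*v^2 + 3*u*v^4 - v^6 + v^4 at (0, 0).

Type E_{6}, Milnor number mu = 6.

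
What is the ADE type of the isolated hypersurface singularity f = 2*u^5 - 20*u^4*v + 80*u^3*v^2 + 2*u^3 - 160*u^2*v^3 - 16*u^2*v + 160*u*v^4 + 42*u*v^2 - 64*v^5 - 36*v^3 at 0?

D_{6}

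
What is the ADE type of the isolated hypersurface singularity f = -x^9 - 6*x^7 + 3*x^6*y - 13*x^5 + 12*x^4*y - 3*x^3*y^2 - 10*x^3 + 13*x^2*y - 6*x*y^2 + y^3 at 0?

D4

The Hessian of f at 0 has rank 0. Corank 2; j^3 = -(2*x - y)*(5*x^2 - 4*x*y + y^2) splits into three distinct lines over C (the quadratic factor has nonzero discriminant), so D_4.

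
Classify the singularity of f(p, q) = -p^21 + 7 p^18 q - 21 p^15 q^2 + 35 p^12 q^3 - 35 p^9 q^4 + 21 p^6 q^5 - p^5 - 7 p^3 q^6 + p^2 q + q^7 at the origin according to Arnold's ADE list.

The Hessian of f at 0 has rank 0. Corank 2; j^3 = p^2*q has shape L^2 M (L != M), so D-series; mu = 8 gives D_8.

D_8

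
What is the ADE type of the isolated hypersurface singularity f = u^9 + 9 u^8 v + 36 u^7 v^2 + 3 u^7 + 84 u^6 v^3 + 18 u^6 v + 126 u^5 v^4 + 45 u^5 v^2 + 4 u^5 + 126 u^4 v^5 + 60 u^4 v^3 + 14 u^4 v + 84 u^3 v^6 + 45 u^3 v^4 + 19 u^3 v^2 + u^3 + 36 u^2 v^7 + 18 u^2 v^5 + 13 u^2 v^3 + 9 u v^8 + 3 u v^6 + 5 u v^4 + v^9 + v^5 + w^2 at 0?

E_{8}

The Hessian of f at 0 has rank 1. Corank 2; j^3 = u^3 is a perfect cube, so E-series; the 5-jet and mu = 8 give E_8.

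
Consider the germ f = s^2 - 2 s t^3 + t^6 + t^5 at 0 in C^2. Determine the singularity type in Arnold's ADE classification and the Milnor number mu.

Type A4, Milnor number mu = 4.

The Hessian of f at 0 has rank 1. Corank 1: A-series; mu = 4 gives A_4.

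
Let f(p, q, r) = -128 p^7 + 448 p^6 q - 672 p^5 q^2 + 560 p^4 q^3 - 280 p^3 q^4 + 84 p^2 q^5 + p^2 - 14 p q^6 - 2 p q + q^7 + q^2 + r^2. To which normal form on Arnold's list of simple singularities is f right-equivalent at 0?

The Hessian of f at 0 is [[2, -2, 0], [-2, 2, 0], [0, 0, 2]] with rank 2, so corank 1. A Groebner basis of the Jacobian ideal J(f) in C{p,q,r} is {q^6, p - q, r}; counting standard monomials gives mu = 6. Corank 1: A-series; mu = 6 gives A_6.

A_{6}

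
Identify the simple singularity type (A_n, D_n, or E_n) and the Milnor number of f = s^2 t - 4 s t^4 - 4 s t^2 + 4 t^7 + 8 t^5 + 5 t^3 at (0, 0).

The Hessian of f at 0 has rank 0. Corank 2; j^3 = t*(s^2 - 4*s*t + 5*t^2) splits into three distinct lines over C (the quadratic factor has nonzero discriminant), so D_4.

Type D_{4}, Milnor number mu = 4.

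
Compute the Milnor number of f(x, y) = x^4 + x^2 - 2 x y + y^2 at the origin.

3

The Hessian of f at 0 has rank 1. Corank 1: A-series; mu = 3 gives A_3.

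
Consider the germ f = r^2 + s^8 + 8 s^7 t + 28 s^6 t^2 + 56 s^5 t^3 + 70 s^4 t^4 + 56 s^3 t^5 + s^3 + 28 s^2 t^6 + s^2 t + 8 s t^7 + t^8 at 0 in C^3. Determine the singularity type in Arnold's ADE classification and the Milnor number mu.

Type D_9, Milnor number mu = 9.

The Hessian of f at 0 has rank 1. Corank 2; j^3 = s^2*(s + t) has shape L^2 M (L != M), so D-series; mu = 9 gives D_9.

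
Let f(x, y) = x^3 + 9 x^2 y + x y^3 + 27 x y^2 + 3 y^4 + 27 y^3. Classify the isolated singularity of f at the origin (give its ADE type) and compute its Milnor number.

The Hessian of f at 0 has rank 0. Corank 2; j^3 = (x + 3*y)^3 is a perfect cube, so E-series; the 4-jet and mu = 7 give E_7.

Type E_{7}, Milnor number mu = 7.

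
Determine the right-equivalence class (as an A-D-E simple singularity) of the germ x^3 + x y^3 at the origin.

E7

The Hessian of f at 0 is [[0, 0], [0, 0]] with rank 0, so corank 2. A Groebner basis of the Jacobian ideal J(f) in C{x,y} is {x^3, x*y^2, 3*x^2 + y^3}; counting standard monomials gives mu = 7. Corank 2; j^3 = x^3 is a perfect cube, so E-series; the 4-jet and mu = 7 give E_7.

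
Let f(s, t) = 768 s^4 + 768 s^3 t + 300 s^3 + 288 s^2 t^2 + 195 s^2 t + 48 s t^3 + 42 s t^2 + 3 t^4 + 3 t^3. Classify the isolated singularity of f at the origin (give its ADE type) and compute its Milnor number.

The Hessian of f at 0 is [[0, 0], [0, 0]] with rank 0, so corank 2. A Groebner basis of the Jacobian ideal J(f) in C{s,t} is {s*t^2 + 125*s*t/16 + 25*t^2/16, -625*s*t/16 + t^3 - 125*t^2/16, s^2 + 9*s*t/20 + t^2/20}; counting standard monomials gives mu = 5. Corank 2; j^3 = 3*(4*s + t)*(5*s + t)^2 has shape L^2 M (L != M), so D-series; mu = 5 gives D_5.

Type D_{5}, Milnor number mu = 5.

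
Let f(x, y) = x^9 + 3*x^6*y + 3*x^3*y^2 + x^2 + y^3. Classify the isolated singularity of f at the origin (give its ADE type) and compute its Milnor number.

The Hessian of f at 0 has rank 1. Corank 1: A-series; mu = 2 gives A_2.

Type A_{2}, Milnor number mu = 2.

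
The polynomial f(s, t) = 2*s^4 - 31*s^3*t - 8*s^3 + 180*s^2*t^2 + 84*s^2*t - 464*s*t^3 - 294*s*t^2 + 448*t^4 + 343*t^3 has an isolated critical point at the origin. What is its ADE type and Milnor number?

Type E7, Milnor number mu = 7.

The Hessian of f at 0 has rank 0. Corank 2; j^3 = -(2*s - 7*t)^3 is a perfect cube, so E-series; the 4-jet and mu = 7 give E_7.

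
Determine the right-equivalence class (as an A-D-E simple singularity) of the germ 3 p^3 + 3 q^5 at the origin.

E_8

The Hessian of f at 0 is [[0, 0], [0, 0]] with rank 0, so corank 2. A Groebner basis of the Jacobian ideal J(f) in C{p,q} is {q^4, p^2}; counting standard monomials gives mu = 8. Corank 2; j^3 = 3*p^3 is a perfect cube, so E-series; the 5-jet and mu = 8 give E_8.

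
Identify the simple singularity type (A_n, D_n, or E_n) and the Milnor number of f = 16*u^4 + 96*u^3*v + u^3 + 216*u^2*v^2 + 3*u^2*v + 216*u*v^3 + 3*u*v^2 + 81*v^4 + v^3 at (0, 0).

The Hessian of f at 0 has rank 0. Corank 2; j^3 = (u + v)^3 is a perfect cube, so E-series; the 4-jet and mu = 6 give E_6.

Type E_6, Milnor number mu = 6.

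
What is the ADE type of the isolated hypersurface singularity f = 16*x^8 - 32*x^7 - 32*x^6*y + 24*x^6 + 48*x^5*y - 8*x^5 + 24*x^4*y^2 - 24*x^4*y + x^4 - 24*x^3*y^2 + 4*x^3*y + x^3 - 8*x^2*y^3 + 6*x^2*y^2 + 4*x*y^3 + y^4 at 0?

E_6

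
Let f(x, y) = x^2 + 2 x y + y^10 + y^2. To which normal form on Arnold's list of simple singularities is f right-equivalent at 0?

The Hessian of f at 0 has rank 1. Corank 1: A-series; mu = 9 gives A_9.

A_{9}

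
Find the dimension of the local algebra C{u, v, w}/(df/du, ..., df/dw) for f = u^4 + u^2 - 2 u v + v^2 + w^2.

The Hessian of f at 0 has rank 2. Corank 1: A-series; mu = 3 gives A_3.

3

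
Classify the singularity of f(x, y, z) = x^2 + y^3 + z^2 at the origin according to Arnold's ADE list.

A_2

The Hessian of f at 0 is [[2, 0, 0], [0, 0, 0], [0, 0, 2]] with rank 2, so corank 1. A Groebner basis of the Jacobian ideal J(f) in C{x,y,z} is {y^2, x, z}; counting standard monomials gives mu = 2. Corank 1: A-series; mu = 2 gives A_2.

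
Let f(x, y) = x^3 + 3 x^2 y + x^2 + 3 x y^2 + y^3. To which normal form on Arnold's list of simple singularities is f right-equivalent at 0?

A_2

The Hessian of f at 0 has rank 1. Corank 1: A-series; mu = 2 gives A_2.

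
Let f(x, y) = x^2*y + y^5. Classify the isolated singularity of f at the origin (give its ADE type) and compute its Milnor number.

Type D6, Milnor number mu = 6.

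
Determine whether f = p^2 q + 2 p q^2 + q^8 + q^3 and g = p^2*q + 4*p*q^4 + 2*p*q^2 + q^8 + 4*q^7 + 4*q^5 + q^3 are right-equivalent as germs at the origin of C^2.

Yes.

The Hessian of f at 0 has rank 0. Corank 2; j^3 = q*(p + q)^2 has shape L^2 M (L != M), so D-series; mu = 9 gives D_9. The Hessian of g at 0 has rank 0. Corank 2; j^3 = q*(p + q)^2 has shape L^2 M (L != M), so D-series; mu = 9 gives D_9. Both have type D_9, hence right-equivalent.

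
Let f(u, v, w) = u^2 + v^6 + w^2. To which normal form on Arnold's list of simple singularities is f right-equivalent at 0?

A_{5}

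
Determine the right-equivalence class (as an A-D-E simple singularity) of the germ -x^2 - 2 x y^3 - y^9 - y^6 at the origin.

The Hessian of f at 0 has rank 1. Corank 1: A-series; mu = 8 gives A_8.

A_8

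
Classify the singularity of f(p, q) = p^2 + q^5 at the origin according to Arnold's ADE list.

The Hessian of f at 0 has rank 1. Corank 1: A-series; mu = 4 gives A_4.

A_4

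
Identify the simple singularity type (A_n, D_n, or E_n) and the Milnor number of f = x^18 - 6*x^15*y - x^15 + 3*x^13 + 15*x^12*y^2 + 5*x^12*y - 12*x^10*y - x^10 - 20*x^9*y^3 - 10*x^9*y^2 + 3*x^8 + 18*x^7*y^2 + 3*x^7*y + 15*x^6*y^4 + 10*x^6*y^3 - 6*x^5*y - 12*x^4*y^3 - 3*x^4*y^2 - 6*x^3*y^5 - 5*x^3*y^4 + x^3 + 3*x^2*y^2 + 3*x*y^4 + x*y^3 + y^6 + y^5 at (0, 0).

The Hessian of f at 0 has rank 0. Corank 2; j^3 = x^3 is a perfect cube, so E-series; the 4-jet and mu = 7 give E_7.

Type E_{7}, Milnor number mu = 7.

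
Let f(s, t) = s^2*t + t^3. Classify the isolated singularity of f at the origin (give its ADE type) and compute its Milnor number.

Type D4, Milnor number mu = 4.

The Hessian of f at 0 has rank 0. Corank 2; j^3 = t*(s^2 + t^2) splits into three distinct lines over C (the quadratic factor has nonzero discriminant), so D_4.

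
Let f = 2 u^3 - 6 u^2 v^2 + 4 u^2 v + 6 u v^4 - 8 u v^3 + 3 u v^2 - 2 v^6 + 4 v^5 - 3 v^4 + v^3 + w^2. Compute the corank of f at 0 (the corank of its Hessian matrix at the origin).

2

The Hessian at 0 is [[0, 0, 0], [0, 0, 0], [0, 0, 2]] of rank 1; hence corank 2.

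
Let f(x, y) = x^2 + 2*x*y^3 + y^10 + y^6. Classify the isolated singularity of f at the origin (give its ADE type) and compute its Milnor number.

The Hessian of f at 0 has rank 1. Corank 1: A-series; mu = 9 gives A_9.

Type A_{9}, Milnor number mu = 9.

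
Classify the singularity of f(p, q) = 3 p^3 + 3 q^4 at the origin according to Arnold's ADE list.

E6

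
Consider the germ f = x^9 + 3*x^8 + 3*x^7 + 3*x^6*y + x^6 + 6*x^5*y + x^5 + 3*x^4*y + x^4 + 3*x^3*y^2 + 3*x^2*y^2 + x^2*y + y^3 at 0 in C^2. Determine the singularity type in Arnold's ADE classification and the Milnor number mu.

Type D_{4}, Milnor number mu = 4.

The Hessian of f at 0 has rank 0. Corank 2; j^3 = y*(x^2 + y^2) splits into three distinct lines over C (the quadratic factor has nonzero discriminant), so D_4.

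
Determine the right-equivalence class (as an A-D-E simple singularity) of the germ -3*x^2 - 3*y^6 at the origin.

The Hessian of f at 0 has rank 1. Corank 1: A-series; mu = 5 gives A_5.

A_5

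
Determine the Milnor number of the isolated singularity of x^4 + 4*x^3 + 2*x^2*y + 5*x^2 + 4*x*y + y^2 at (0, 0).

1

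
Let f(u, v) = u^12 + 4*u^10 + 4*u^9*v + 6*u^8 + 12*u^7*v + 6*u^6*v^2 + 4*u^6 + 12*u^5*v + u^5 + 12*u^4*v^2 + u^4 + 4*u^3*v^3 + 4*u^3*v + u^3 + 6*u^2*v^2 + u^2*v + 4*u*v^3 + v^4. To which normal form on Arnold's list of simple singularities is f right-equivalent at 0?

D5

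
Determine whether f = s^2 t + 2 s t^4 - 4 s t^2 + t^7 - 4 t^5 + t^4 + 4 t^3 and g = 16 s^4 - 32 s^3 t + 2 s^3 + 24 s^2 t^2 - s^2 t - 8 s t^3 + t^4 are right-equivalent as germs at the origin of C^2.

The Hessian of f at 0 has rank 0. Corank 2; j^3 = t*(s - 2*t)^2 has shape L^2 M (L != M), so D-series; mu = 5 gives D_5. The Hessian of g at 0 has rank 0. Corank 2; j^3 = s^2*(2*s - t) has shape L^2 M (L != M), so D-series; mu = 5 gives D_5. Both have type D_5, hence right-equivalent.

Yes.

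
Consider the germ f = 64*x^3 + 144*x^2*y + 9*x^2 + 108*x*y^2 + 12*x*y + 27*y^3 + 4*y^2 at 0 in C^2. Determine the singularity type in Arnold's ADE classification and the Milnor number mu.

Type A_{2}, Milnor number mu = 2.

The Hessian of f at 0 has rank 1. Corank 1: A-series; mu = 2 gives A_2.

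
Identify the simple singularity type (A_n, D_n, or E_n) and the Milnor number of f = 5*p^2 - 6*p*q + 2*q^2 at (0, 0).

Type A1, Milnor number mu = 1.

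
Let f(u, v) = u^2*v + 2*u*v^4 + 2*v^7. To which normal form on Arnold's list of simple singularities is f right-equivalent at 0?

D8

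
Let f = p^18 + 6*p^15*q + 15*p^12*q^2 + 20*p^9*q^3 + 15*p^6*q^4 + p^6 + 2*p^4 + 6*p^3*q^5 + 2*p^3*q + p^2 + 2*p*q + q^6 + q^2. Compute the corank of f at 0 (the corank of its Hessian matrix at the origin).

1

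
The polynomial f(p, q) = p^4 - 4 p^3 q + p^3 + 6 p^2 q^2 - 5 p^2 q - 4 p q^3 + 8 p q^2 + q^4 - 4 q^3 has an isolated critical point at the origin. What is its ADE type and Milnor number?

The Hessian of f at 0 is [[0, 0], [0, 0]] with rank 0, so corank 2. A Groebner basis of the Jacobian ideal J(f) in C{p,q} is {p*q^2 - p*q/2 + q^2, -p*q/4 + q^3 + q^2/2, p^2 - 3*p*q + 2*q^2}; counting standard monomials gives mu = 5. Corank 2; j^3 = (p - 2*q)^2*(p - q) has shape L^2 M (L != M), so D-series; mu = 5 gives D_5.

Type D_{5}, Milnor number mu = 5.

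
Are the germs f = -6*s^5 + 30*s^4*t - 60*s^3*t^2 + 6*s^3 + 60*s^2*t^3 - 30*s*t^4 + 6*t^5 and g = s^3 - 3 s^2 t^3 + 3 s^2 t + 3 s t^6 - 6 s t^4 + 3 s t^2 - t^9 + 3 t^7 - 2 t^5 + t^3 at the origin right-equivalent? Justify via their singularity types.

The Hessian of f at 0 is [[0, 0], [0, 0]] with rank 0, so corank 2. A Groebner basis of the Jacobian ideal J(f) in C{s,t} is {t^5, s*t^3 - t^4/4, s^2}; counting standard monomials gives mu = 8. Corank 2; j^3 = 6*s^3 is a perfect cube, so E-series; the 5-jet and mu = 8 give E_8. The Hessian of g at 0 is [[0, 0], [0, 0]] with rank 0, so corank 2. A Groebner basis of the Jacobian ideal J(g) in C{s,t} is {-s^2/2 + s*t^3 - s*t - t^2/2, t^4, s^3 - 3*s*t^2 - 2*t^3, s^2*t + 2*s*t^2 + t^3}; counting standard monomials gives mu = 8. Corank 2; j^3 = (s + t)^3 is a perfect cube, so E-series; the 5-jet and mu = 8 give E_8. Both have type E_8, hence right-equivalent.

Yes.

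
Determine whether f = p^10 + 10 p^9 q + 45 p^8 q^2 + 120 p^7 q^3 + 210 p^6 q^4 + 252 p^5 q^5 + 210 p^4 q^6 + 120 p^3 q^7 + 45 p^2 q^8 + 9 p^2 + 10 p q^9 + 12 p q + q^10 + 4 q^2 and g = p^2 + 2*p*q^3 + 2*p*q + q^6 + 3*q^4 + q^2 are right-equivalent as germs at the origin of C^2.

No.

The Hessian of f at 0 is [[18, 12], [12, 8]] with rank 1, so corank 1. A Groebner basis of the Jacobian ideal J(f) in C{p,q} is {q^9, p + 2*q/3}; counting standard monomials gives mu = 9. Corank 1: A-series; mu = 9 gives A_9. The Hessian of g at 0 is [[2, 2], [2, 2]] with rank 1, so corank 1. A Groebner basis of the Jacobian ideal J(g) in C{p,q} is {q^3, p + q}; counting standard monomials gives mu = 3. Corank 1: A-series; mu = 3 gives A_3. f is A_9 but g is A_3, hence not right-equivalent.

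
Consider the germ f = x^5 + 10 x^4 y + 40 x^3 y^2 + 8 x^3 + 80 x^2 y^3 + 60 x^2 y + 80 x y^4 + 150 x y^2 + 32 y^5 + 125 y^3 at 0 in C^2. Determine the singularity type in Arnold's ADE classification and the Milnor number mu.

The Hessian of f at 0 is [[0, 0], [0, 0]] with rank 0, so corank 2. A Groebner basis of the Jacobian ideal J(f) in C{x,y} is {y^5, x*y^3 + 19*y^4/8, x^2 + 5*x*y + 25*y^2/4}; counting standard monomials gives mu = 8. Corank 2; j^3 = (2*x + 5*y)^3 is a perfect cube, so E-series; the 5-jet and mu = 8 give E_8.

Type E_{8}, Milnor number mu = 8.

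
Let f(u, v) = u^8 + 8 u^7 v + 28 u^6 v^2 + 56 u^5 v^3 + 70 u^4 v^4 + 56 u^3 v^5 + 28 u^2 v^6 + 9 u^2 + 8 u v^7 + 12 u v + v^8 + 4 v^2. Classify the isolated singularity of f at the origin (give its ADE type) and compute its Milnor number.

The Hessian of f at 0 is [[18, 12], [12, 8]] with rank 1, so corank 1. A Groebner basis of the Jacobian ideal J(f) in C{u,v} is {v^7, u + 2*v/3}; counting standard monomials gives mu = 7. Corank 1: A-series; mu = 7 gives A_7.

Type A7, Milnor number mu = 7.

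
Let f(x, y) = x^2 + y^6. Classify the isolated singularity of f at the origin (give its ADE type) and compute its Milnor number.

The Hessian of f at 0 has rank 1. Corank 1: A-series; mu = 5 gives A_5.

Type A_{5}, Milnor number mu = 5.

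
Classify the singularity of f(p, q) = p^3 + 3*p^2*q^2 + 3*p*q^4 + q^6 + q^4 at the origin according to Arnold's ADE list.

E_6

The Hessian of f at 0 has rank 0. Corank 2; j^3 = p^3 is a perfect cube, so E-series; the 4-jet and mu = 6 give E_6.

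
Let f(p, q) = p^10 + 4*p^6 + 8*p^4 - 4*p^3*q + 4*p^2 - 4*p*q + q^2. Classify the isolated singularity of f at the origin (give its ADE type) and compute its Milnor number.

The Hessian of f at 0 has rank 1. Corank 1: A-series; mu = 9 gives A_9.

Type A_9, Milnor number mu = 9.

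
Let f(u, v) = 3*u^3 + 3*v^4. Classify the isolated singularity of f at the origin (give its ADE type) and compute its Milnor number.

The Hessian of f at 0 has rank 0. Corank 2; j^3 = 3*u^3 is a perfect cube, so E-series; the 4-jet and mu = 6 give E_6.

Type E_6, Milnor number mu = 6.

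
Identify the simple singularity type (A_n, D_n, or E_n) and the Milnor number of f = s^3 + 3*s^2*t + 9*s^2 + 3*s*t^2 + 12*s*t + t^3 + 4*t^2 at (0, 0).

The Hessian of f at 0 has rank 1. Corank 1: A-series; mu = 2 gives A_2.

Type A_{2}, Milnor number mu = 2.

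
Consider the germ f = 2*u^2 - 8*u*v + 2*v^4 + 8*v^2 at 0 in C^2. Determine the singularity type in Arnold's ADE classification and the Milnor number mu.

The Hessian of f at 0 has rank 1. Corank 1: A-series; mu = 3 gives A_3.

Type A_{3}, Milnor number mu = 3.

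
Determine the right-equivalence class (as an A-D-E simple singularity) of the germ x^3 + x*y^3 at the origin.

The Hessian of f at 0 is [[0, 0], [0, 0]] with rank 0, so corank 2. A Groebner basis of the Jacobian ideal J(f) in C{x,y} is {x^3, x*y^2, 3*x^2 + y^3}; counting standard monomials gives mu = 7. Corank 2; j^3 = x^3 is a perfect cube, so E-series; the 4-jet and mu = 7 give E_7.

E_{7}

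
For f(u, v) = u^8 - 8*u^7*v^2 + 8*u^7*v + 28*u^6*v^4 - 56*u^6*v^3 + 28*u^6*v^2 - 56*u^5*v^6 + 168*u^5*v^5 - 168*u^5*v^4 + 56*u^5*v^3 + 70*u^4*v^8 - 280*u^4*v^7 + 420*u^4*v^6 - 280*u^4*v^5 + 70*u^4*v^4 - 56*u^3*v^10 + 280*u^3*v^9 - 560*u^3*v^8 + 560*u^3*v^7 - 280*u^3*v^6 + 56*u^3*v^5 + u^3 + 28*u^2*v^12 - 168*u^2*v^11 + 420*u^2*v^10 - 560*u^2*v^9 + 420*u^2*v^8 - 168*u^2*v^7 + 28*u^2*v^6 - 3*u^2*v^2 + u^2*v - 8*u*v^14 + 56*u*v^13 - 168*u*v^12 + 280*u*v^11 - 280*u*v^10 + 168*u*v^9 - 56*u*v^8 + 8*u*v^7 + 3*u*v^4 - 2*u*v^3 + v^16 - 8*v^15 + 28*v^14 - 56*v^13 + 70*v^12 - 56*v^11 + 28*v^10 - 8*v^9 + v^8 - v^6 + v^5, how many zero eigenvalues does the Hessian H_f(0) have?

2

The Hessian at 0 is [[0, 0], [0, 0]] of rank 0; hence corank 2.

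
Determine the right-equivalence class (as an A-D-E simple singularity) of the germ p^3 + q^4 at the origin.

The Hessian of f at 0 is [[0, 0], [0, 0]] with rank 0, so corank 2. A Groebner basis of the Jacobian ideal J(f) in C{p,q} is {q^3, p^2}; counting standard monomials gives mu = 6. Corank 2; j^3 = p^3 is a perfect cube, so E-series; the 4-jet and mu = 6 give E_6.

E_6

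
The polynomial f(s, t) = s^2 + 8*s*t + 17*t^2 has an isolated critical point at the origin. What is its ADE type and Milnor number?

Type A1, Milnor number mu = 1.

The Hessian of f at 0 has rank 2. Corank 0: nondegenerate Morse point, so A_1.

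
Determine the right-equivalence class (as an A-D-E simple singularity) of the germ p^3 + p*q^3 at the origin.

E_7

The Hessian of f at 0 has rank 0. Corank 2; j^3 = p^3 is a perfect cube, so E-series; the 4-jet and mu = 7 give E_7.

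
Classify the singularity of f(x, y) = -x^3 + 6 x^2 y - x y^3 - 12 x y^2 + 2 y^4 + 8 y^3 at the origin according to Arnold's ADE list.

The Hessian of f at 0 has rank 0. Corank 2; j^3 = -(x - 2*y)^3 is a perfect cube, so E-series; the 4-jet and mu = 7 give E_7.

E_7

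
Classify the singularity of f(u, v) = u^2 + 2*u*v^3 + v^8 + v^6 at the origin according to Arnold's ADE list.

A_{7}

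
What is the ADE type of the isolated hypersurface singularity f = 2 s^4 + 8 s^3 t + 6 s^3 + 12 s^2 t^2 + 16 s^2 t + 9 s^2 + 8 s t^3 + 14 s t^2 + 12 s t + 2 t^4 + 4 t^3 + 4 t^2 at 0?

A3

The Hessian of f at 0 has rank 1. Corank 1: A-series; mu = 3 gives A_3.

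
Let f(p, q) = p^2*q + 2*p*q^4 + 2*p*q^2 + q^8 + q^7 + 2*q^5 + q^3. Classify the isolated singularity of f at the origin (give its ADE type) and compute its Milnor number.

Type D9, Milnor number mu = 9.

The Hessian of f at 0 is [[0, 0], [0, 0]] with rank 0, so corank 2. A Groebner basis of the Jacobian ideal J(f) in C{p,q} is {p^2*q^2 - 16*p^2*q - 2*p^2 - 32*p*q^2 - 3*p*q - 16*q^3 - q^2, 8*p^2*q + p^2 + p*q^3 + 16*p*q^2 + p*q + 8*q^3, p*q + q^4 + q^2, p^3 + 3*p^2*q + 3*p*q^2 + q^3}; counting standard monomials gives mu = 9. Corank 2; j^3 = q*(p + q)^2 has shape L^2 M (L != M), so D-series; mu = 9 gives D_9.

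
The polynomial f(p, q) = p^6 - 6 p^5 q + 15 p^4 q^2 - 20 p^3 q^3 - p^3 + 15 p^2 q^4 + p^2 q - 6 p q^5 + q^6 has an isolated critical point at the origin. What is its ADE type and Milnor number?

The Hessian of f at 0 has rank 0. Corank 2; j^3 = -p^2*(p - q) has shape L^2 M (L != M), so D-series; mu = 7 gives D_7.

Type D7, Milnor number mu = 7.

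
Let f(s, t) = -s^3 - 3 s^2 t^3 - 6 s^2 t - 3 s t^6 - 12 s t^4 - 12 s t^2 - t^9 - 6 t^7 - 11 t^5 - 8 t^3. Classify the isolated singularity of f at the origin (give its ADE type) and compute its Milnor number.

Type E_8, Milnor number mu = 8.

The Hessian of f at 0 has rank 0. Corank 2; j^3 = -(s + 2*t)^3 is a perfect cube, so E-series; the 5-jet and mu = 8 give E_8.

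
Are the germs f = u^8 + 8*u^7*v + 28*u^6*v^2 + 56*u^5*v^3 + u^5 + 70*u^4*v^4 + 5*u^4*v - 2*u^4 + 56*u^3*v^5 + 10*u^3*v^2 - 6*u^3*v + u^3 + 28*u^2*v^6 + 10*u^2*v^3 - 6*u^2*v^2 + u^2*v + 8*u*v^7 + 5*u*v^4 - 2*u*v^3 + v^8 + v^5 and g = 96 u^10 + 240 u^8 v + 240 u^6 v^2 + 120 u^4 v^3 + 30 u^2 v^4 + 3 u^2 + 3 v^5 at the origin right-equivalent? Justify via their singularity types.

No.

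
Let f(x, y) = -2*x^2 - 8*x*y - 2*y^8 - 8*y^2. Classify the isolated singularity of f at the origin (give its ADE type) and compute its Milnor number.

Type A_{7}, Milnor number mu = 7.

The Hessian of f at 0 is [[-4, -8], [-8, -16]] with rank 1, so corank 1. A Groebner basis of the Jacobian ideal J(f) in C{x,y} is {y^7, x + 2*y}; counting standard monomials gives mu = 7. Corank 1: A-series; mu = 7 gives A_7.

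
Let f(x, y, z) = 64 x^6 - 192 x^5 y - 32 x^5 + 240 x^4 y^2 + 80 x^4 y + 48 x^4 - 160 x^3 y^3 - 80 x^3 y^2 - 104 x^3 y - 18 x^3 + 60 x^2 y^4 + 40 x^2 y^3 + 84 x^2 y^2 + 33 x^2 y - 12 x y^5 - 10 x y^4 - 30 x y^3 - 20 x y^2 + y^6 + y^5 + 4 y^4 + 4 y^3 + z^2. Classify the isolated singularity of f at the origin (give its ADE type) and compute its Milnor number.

Type D_7, Milnor number mu = 7.

The Hessian of f at 0 has rank 1. Corank 2; j^3 = -(2*x - y)*(3*x - 2*y)^2 has shape L^2 M (L != M), so D-series; mu = 7 gives D_7.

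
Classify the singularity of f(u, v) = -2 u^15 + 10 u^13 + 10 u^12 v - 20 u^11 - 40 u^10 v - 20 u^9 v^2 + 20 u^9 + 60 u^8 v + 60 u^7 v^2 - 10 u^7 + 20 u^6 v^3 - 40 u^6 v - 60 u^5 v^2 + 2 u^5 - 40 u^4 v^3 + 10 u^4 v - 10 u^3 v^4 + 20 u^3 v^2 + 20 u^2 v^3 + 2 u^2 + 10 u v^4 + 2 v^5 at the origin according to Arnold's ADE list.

The Hessian of f at 0 has rank 1. Corank 1: A-series; mu = 4 gives A_4.

A_{4}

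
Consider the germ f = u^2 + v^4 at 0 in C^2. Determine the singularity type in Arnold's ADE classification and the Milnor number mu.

Type A_3, Milnor number mu = 3.

The Hessian of f at 0 has rank 1. Corank 1: A-series; mu = 3 gives A_3.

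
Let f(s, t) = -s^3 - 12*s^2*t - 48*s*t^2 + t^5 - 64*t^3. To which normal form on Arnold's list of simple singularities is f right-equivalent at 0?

E_8

The Hessian of f at 0 is [[0, 0], [0, 0]] with rank 0, so corank 2. A Groebner basis of the Jacobian ideal J(f) in C{s,t} is {t^4, s^2 + 8*s*t + 16*t^2}; counting standard monomials gives mu = 8. Corank 2; j^3 = -(s + 4*t)^3 is a perfect cube, so E-series; the 5-jet and mu = 8 give E_8.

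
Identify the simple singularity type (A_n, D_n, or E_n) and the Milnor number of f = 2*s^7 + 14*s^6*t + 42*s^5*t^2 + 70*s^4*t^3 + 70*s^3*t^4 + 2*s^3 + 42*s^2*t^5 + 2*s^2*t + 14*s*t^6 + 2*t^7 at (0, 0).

The Hessian of f at 0 is [[0, 0], [0, 0]] with rank 0, so corank 2. A Groebner basis of the Jacobian ideal J(f) in C{s,t} is {-s*t/7 + t^6, s*t^2, s^2 + s*t}; counting standard monomials gives mu = 8. Corank 2; j^3 = 2*s^2*(s + t) has shape L^2 M (L != M), so D-series; mu = 8 gives D_8.

Type D_{8}, Milnor number mu = 8.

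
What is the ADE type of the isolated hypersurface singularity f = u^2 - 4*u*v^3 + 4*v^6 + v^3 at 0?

A2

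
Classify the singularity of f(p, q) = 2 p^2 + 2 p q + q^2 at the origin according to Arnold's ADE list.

The Hessian of f at 0 is [[4, 2], [2, 2]] with rank 2, so corank 0. A Groebner basis of the Jacobian ideal J(f) in C{p,q} is {p, q}; counting standard monomials gives mu = 1. Corank 0: nondegenerate Morse point, so A_1.

A_1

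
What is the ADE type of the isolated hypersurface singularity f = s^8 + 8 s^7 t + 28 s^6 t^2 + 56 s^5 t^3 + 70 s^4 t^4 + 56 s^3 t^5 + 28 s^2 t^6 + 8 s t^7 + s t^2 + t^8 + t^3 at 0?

D_{9}

The Hessian of f at 0 has rank 0. Corank 2; j^3 = t^2*(s + t) has shape L^2 M (L != M), so D-series; mu = 9 gives D_9.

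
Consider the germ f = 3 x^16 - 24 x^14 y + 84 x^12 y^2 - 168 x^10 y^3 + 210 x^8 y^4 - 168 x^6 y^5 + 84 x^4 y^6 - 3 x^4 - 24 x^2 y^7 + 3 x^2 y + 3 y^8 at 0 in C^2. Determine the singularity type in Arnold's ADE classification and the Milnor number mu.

The Hessian of f at 0 has rank 0. Corank 2; j^3 = 3*x^2*y has shape L^2 M (L != M), so D-series; mu = 9 gives D_9.

Type D_{9}, Milnor number mu = 9.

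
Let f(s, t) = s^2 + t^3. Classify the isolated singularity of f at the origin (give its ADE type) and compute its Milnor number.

Type A2, Milnor number mu = 2.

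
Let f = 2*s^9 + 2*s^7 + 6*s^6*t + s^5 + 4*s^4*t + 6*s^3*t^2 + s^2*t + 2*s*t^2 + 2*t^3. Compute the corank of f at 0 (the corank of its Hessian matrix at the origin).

Hessian at 0 has rank 0.

2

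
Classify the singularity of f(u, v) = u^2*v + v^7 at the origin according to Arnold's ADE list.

D_8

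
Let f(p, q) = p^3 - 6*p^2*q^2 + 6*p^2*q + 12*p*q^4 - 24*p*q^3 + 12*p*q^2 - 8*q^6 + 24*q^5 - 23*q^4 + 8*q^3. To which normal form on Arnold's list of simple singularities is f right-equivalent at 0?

The Hessian of f at 0 has rank 0. Corank 2; j^3 = (p + 2*q)^3 is a perfect cube, so E-series; the 4-jet and mu = 6 give E_6.

E6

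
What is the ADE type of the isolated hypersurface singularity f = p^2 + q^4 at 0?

A3

The Hessian of f at 0 has rank 1. Corank 1: A-series; mu = 3 gives A_3.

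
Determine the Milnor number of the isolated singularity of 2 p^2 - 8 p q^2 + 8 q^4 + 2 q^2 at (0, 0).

1

The Hessian of f at 0 has rank 2. Corank 0: nondegenerate Morse point, so A_1.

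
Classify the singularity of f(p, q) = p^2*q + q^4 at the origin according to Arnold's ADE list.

The Hessian of f at 0 has rank 0. Corank 2; j^3 = p^2*q has shape L^2 M (L != M), so D-series; mu = 5 gives D_5.

D5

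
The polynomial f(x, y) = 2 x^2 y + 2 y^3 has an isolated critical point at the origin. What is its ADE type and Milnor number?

The Hessian of f at 0 has rank 0. Corank 2; j^3 = 2*y*(x^2 + y^2) splits into three distinct lines over C (the quadratic factor has nonzero discriminant), so D_4.

Type D4, Milnor number mu = 4.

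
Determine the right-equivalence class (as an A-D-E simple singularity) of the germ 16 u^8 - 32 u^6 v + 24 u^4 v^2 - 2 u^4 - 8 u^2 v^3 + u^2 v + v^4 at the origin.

D_5

The Hessian of f at 0 has rank 0. Corank 2; j^3 = u^2*v has shape L^2 M (L != M), so D-series; mu = 5 gives D_5.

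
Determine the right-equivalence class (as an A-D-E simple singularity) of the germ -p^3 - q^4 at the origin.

E_6

The Hessian of f at 0 is [[0, 0], [0, 0]] with rank 0, so corank 2. A Groebner basis of the Jacobian ideal J(f) in C{p,q} is {q^3, p^2}; counting standard monomials gives mu = 6. Corank 2; j^3 = -p^3 is a perfect cube, so E-series; the 4-jet and mu = 6 give E_6.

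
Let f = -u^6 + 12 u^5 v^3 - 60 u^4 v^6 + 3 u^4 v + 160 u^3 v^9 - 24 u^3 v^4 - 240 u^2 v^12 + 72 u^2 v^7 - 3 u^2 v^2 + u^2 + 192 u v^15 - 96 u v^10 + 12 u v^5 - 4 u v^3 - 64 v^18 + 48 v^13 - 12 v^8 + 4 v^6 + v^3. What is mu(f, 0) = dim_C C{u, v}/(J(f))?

The Hessian of f at 0 has rank 1. Corank 1: A-series; mu = 2 gives A_2.

2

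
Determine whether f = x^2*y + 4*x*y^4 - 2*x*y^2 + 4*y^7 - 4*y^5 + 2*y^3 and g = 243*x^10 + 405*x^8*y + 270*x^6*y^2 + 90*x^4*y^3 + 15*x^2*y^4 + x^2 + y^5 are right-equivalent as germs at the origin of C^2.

No.

The Hessian of f at 0 has rank 0. Corank 2; j^3 = y*(x^2 - 2*x*y + 2*y^2) splits into three distinct lines over C (the quadratic factor has nonzero discriminant), so D_4. The Hessian of g at 0 has rank 1. Corank 1: A-series; mu = 4 gives A_4. f is D_4 but g is A_4, hence not right-equivalent.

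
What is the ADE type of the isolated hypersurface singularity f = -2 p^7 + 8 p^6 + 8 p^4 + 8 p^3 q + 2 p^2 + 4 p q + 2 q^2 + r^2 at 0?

A_6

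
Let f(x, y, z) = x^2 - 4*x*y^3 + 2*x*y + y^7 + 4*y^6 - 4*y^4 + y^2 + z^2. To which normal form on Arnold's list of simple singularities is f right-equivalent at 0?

A6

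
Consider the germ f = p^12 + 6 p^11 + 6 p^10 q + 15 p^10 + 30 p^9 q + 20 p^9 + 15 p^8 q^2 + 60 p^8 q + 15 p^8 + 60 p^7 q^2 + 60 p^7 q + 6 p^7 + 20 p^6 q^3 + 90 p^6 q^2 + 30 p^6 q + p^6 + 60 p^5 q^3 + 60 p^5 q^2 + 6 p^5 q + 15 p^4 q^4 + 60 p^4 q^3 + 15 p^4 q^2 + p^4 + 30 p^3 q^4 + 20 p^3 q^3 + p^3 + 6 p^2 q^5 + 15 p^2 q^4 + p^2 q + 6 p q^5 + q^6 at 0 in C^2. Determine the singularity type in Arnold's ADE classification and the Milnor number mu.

The Hessian of f at 0 has rank 0. Corank 2; j^3 = p^2*(p + q) has shape L^2 M (L != M), so D-series; mu = 7 gives D_7.

Type D_7, Milnor number mu = 7.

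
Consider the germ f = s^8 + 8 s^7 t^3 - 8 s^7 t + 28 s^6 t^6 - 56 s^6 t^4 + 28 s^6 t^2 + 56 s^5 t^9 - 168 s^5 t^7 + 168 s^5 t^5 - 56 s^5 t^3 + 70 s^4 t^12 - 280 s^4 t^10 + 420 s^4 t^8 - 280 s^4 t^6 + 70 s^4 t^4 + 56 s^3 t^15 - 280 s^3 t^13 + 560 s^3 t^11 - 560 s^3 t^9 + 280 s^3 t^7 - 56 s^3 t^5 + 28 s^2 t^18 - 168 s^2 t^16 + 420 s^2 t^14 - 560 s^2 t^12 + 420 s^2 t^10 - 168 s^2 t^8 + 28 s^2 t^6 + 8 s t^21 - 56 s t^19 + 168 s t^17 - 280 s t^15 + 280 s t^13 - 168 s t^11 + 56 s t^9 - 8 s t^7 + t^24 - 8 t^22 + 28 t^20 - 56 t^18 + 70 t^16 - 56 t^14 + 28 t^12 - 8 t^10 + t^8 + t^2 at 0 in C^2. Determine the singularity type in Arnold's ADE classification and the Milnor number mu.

Type A7, Milnor number mu = 7.

The Hessian of f at 0 has rank 1. Corank 1: A-series; mu = 7 gives A_7.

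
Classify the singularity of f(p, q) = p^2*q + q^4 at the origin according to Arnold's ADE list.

D5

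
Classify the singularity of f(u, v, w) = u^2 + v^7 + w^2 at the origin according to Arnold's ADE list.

A6

The Hessian of f at 0 has rank 2. Corank 1: A-series; mu = 6 gives A_6.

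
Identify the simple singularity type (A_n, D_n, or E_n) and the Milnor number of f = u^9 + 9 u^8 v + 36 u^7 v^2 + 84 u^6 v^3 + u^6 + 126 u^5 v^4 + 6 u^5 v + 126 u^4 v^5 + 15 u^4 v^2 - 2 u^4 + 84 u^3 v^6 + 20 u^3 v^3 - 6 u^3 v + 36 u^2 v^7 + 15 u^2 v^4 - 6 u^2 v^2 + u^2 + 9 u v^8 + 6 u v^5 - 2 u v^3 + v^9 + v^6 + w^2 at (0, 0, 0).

Type A_8, Milnor number mu = 8.

The Hessian of f at 0 has rank 2. Corank 1: A-series; mu = 8 gives A_8.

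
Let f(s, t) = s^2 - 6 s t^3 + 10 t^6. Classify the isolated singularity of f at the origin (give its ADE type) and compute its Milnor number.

Type A5, Milnor number mu = 5.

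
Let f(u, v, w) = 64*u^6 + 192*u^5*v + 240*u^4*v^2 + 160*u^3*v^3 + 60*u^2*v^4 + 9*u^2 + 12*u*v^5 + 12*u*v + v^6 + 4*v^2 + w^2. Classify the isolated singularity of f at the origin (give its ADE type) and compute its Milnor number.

The Hessian of f at 0 is [[18, 12, 0], [12, 8, 0], [0, 0, 2]] with rank 2, so corank 1. A Groebner basis of the Jacobian ideal J(f) in C{u,v,w} is {v^5, u + 2*v/3, w}; counting standard monomials gives mu = 5. Corank 1: A-series; mu = 5 gives A_5.

Type A_5, Milnor number mu = 5.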